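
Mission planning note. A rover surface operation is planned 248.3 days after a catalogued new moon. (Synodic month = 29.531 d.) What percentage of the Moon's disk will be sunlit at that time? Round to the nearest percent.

92%

Reduce mod P: 248.3 − 8×29.531 = 12.05 d into the current lunation.
The Moon has covered 12.05/29.531 of its cycle, so θ ≈ 360° × 12.05/29.531 = 146.9°.
cos 146.9° = (-0.838), so f = (1 − (-0.838))/2 = 0.919, so 92%.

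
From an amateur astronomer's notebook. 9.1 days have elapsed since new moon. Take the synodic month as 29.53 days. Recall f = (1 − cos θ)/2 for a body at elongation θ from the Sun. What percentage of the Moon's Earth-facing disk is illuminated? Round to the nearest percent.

Elongation θ = 360° × 9.1/29.53 ≈ 110.9°.
With cos θ = (-0.357), the lit fraction is (1 − (-0.357))/2 ≈ 0.679, so 68%.

68%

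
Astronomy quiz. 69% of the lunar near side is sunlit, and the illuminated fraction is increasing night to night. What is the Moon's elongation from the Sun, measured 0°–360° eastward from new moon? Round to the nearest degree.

From f = (1 − cos θ)/2: cos θ = 1 − 2×0.69 = -0.380; arccos → 112.3°.
Waxing ⇒ before full, so θ = 112.3°.

112°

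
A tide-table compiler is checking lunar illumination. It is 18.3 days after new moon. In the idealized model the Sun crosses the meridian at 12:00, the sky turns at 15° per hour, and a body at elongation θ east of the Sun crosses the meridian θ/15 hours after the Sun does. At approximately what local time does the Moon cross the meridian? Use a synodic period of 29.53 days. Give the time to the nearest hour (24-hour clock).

The Moon has covered 18.3/29.53 of its cycle, so θ ≈ 360° × 18.3/29.53 = 223.1°.
The Moon trails the Sun by θ/15 = 223.1/15 ≈ 14.87 hours.
12:00 + 14.87 h ≈ 02:52 → 03:00 to the nearest hour.

03:00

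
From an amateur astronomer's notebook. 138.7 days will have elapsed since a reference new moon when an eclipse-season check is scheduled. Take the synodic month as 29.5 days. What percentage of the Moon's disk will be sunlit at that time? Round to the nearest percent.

65%

138.7 d spans 4 complete synodic months (4 × 29.5 = 118.00 d) plus 20.70 d.
The Moon has covered 20.70/29.5 of its cycle, so θ ≈ 360° × 20.70/29.5 = 252.6°.
With cos θ = (-0.299), the lit fraction is (1 − (-0.299))/2 ≈ 0.649, so 65%.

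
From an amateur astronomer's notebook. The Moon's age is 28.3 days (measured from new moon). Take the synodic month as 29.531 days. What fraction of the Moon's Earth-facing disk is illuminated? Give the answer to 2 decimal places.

0.02

Phase angle: θ = 360°·(28.3 d)/(29.531 d) = 345.0°.
With cos θ = 0.966, the lit fraction is (1 − 0.966)/2 ≈ 0.017.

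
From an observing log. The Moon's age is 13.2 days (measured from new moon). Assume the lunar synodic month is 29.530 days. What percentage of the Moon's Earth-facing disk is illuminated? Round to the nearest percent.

The Moon has covered 13.2/29.530 of its cycle, so θ ≈ 360° × 13.2/29.530 = 160.9°.
With cos θ = (-0.945), the lit fraction is (1 − (-0.945))/2 ≈ 0.973, so 97%.

97%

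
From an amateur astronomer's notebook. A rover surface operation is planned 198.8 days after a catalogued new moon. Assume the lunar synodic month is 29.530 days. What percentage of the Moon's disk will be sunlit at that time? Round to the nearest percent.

56%

198.8 d spans 6 complete synodic months (6 × 29.530 = 177.18 d) plus 21.62 d.
Phase angle: θ = 360°·(21.62 d)/(29.530 d) = 263.6°.
Illuminated fraction = (1 − cos 263.6°)/2 = (1 − (-0.112))/2 ≈ 0.556, so 56%.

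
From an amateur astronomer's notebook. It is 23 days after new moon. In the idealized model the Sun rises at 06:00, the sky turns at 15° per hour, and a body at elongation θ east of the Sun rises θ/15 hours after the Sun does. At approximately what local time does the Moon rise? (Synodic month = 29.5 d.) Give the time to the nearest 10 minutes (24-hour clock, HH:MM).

Elongation θ = 360° × 23/29.5 ≈ 280.7°.
The Moon trails the Sun by θ/15 = 280.7/15 ≈ 18.71 hours.
06:00 + 18.712 h ≈ 00:43 → 00:40 to the nearest ten minutes.

00:40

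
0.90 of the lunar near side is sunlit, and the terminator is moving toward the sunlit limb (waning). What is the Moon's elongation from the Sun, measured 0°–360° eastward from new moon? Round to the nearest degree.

217°

From f = (1 − cos θ)/2: cos θ = 1 − 2×0.90 = -0.800; arccos → 143.1°.
A waning Moon lies in 180°–360°, so θ = 360° − 143.1° = 216.9°.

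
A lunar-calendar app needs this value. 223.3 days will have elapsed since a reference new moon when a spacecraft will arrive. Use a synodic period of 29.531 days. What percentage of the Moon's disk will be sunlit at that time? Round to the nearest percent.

96%

223.3 d spans 7 complete synodic months (7 × 29.531 = 206.72 d) plus 16.58 d.
Elongation θ = 360° × 16.58/29.531 ≈ 202.2°.
Illuminated fraction = (1 − cos 202.2°)/2 = (1 − (-0.926))/2 ≈ 0.963, so 96%.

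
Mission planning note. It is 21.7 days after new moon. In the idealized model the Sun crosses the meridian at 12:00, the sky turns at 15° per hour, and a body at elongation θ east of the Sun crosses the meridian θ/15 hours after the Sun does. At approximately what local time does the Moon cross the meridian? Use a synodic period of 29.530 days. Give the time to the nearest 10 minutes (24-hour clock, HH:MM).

Phase angle: θ = 360°·(21.7 d)/(29.530 d) = 264.5°.
At 15° of sky rotation per hour, 264.5° corresponds to a 17.64 h lag.
12:00 + 17.636 h ≈ 05:38 → 05:40 to the nearest ten minutes.

05:40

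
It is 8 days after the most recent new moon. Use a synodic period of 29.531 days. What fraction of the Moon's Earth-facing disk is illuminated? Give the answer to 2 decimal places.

Phase angle: θ = 360°·(8 d)/(29.531 d) = 97.5°.
With cos θ = (-0.131), the lit fraction is (1 − (-0.131))/2 ≈ 0.565.

0.57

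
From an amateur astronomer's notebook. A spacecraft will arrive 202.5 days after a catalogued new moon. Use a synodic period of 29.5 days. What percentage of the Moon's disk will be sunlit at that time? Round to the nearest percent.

17%

Reduce mod P: 202.5 − 6×29.5 = 25.50 d into the current lunation.
Phase angle: θ = 360°·(25.50 d)/(29.5 d) = 311.2°.
Illuminated fraction = (1 − cos 311.2°)/2 = (1 − 0.659)/2 ≈ 0.171, so 17%.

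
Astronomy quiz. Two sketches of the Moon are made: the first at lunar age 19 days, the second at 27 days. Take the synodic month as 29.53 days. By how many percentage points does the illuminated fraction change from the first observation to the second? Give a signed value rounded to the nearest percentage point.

-74 pp

θ₁ = 360° × 19/29.53 = 231.6°, f₁ = (1 − cos θ₁)/2 = 0.810.
θ₂ = 360° × 27/29.53 = 329.2°, f₂ = (1 − cos θ₂)/2 = 0.071.
Change = f₂ − f₁ = -0.740 → -74 percentage points.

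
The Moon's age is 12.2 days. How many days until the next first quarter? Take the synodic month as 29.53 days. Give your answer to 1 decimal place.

First quarter occurs at elongation 90°, i.e. at age 29.53 × 90/360 = 7.383 d.
Already past this cycle's first quarter; the next is at 7.383 + 29.53 = 36.913 d, so 36.913 − 12.2 = 24.713 days.

24.7 days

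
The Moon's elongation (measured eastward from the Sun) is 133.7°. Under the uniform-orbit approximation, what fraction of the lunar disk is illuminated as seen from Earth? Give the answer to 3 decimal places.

cos 133.7° = (-0.691), so f = (1 − (-0.691))/2 = 0.845.

0.845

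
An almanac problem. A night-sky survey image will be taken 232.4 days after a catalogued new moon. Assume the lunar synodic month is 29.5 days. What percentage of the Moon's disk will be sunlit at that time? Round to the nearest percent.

14%

Reduce mod P: 232.4 − 7×29.5 = 25.90 d into the current lunation.
Elongation θ = 360° × 25.90/29.5 ≈ 316.1°.
Illuminated fraction = (1 − cos 316.1°)/2 = (1 − 0.720)/2 ≈ 0.140, so 14%.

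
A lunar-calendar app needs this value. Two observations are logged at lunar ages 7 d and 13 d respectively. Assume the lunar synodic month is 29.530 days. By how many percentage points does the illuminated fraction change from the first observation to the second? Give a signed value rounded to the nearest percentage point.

θ₁ = 360° × 7/29.530 = 85.3°, f₁ = (1 − cos θ₁)/2 = 0.459.
θ₂ = 360° × 13/29.530 = 158.5°, f₂ = (1 − cos θ₂)/2 = 0.965.
Change = f₂ − f₁ = +0.506 → +51 percentage points.

+51 percentage points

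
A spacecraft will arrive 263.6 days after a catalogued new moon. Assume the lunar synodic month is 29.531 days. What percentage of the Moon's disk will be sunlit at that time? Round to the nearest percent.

5%

263.6/29.531 = 8.926 lunations, so 8 complete cycles and 27.35 d into the next.
The Moon has covered 27.35/29.531 of its cycle, so θ ≈ 360° × 27.35/29.531 = 333.4°.
With cos θ = 0.894, the lit fraction is (1 − 0.894)/2 ≈ 0.053, so 5%.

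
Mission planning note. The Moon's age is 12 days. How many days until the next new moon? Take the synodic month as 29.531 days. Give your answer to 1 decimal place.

17.5 days

One full lunation from the last new moon is 29.531 d; remaining = 29.531 − 12 = 17.531 d.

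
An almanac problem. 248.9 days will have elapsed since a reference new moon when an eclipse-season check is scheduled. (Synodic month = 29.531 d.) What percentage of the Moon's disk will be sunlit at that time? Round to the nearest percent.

95%

248.9 d spans 8 complete synodic months (8 × 29.531 = 236.25 d) plus 12.65 d.
Phase angle: θ = 360°·(12.65 d)/(29.531 d) = 154.2°.
cos 154.2° = (-0.901), so f = (1 − (-0.901))/2 = 0.950, so 95%.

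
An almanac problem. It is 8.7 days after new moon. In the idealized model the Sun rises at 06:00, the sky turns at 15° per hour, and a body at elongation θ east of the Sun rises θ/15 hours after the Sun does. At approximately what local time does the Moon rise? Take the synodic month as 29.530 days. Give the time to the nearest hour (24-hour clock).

13:00

The Moon has covered 8.7/29.530 of its cycle, so θ ≈ 360° × 8.7/29.530 = 106.1°.
At 15° of sky rotation per hour, 106.1° corresponds to a 7.07 h lag.
06:00 + 7.07 h ≈ 13:04 → 13:00 to the nearest hour.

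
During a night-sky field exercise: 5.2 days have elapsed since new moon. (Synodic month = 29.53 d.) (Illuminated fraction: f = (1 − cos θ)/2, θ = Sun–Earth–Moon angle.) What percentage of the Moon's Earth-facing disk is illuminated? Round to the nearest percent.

The Moon has covered 5.2/29.53 of its cycle, so θ ≈ 360° × 5.2/29.53 = 63.4°.
cos 63.4° = 0.448, so f = (1 − 0.448)/2 = 0.276, so 28%.

28%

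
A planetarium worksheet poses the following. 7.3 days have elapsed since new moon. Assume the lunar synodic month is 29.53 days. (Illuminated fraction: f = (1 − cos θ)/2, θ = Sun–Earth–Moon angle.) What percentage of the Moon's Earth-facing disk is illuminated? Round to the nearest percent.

Elongation θ = 360° × 7.3/29.53 ≈ 89.0°.
Illuminated fraction = (1 − cos 89.0°)/2 = (1 − 0.018)/2 ≈ 0.491, so 49%.

49%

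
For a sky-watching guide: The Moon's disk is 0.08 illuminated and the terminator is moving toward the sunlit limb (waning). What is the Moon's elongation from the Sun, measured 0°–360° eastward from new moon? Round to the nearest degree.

From f = (1 − cos θ)/2: cos θ = 1 − 2×0.08 = 0.840; arccos → 32.9°.
Since the Moon is past full (waning), take the reflex angle: θ = 360° − 32.9° = 327.1°.

327°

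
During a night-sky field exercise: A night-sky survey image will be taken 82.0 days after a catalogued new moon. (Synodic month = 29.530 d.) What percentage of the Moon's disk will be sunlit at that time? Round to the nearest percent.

82.0/29.530 = 2.777 lunations, so 2 complete cycles and 22.94 d into the next.
Elongation θ = 360° × 22.94/29.530 ≈ 279.7°.
cos 279.7° = 0.168, so f = (1 − 0.168)/2 = 0.416, so 42%.

42%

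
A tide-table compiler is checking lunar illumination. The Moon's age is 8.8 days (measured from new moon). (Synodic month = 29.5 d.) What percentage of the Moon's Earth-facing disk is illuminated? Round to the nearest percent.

The Moon has covered 8.8/29.5 of its cycle, so θ ≈ 360° × 8.8/29.5 = 107.4°.
cos 107.4° = (-0.299), so f = (1 − (-0.299))/2 = 0.649, so 65%.

65%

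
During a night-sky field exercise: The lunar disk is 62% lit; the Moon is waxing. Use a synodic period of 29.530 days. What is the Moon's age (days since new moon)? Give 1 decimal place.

Invert f = (1 − cos θ)/2 to get cos θ = 1 − 2(0.62) = -0.240, hence θ₀ = arccos -0.240 = 103.9°.
The Moon is waxing (0°–180°), so θ = 103.9° directly.
At 360°/29.530 d per day, 103.9° corresponds to 8.52 days.

8.5 days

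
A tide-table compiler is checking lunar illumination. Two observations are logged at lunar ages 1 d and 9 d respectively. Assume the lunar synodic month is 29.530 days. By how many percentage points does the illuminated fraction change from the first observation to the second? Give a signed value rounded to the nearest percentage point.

+66 percentage points

θ₁ = 360° × 1/29.530 = 12.2°, f₁ = (1 − cos θ₁)/2 = 0.011.
θ₂ = 360° × 9/29.530 = 109.7°, f₂ = (1 − cos θ₂)/2 = 0.669.
Change = f₂ − f₁ = +0.657 → +66 percentage points.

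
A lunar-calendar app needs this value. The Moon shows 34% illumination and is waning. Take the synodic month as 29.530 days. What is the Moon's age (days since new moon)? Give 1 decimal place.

From f = (1 − cos θ)/2: cos θ = 1 − 2×0.34 = 0.320; arccos → 71.3°.
Since the Moon is past full (waning), take the reflex angle: θ = 360° − 71.3° = 288.7°.
At 360°/29.530 d per day, 288.7° corresponds to 23.68 days.

23.7 days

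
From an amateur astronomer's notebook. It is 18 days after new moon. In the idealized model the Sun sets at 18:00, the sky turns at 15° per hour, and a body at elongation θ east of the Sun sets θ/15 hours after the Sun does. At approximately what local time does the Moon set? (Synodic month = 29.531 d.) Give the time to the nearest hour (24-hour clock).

09:00

Phase angle: θ = 360°·(18 d)/(29.531 d) = 219.4°.
At 15° of sky rotation per hour, 219.4° corresponds to a 14.63 h lag.
18:00 + 14.63 h ≈ 08:38 → 09:00 to the nearest hour.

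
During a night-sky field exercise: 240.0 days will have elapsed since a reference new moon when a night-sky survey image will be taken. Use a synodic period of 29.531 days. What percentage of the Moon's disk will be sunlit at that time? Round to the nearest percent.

15%

Reduce mod P: 240.0 − 8×29.531 = 3.75 d into the current lunation.
The Moon has covered 3.75/29.531 of its cycle, so θ ≈ 360° × 3.75/29.531 = 45.7°.
cos 45.7° = 0.698, so f = (1 − 0.698)/2 = 0.151, so 15%.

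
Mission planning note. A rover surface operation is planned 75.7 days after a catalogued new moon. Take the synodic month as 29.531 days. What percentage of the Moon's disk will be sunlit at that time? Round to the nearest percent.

75.7/29.531 = 2.563 lunations, so 2 complete cycles and 16.64 d into the next.
The Moon has covered 16.64/29.531 of its cycle, so θ ≈ 360° × 16.64/29.531 = 202.8°.
With cos θ = (-0.922), the lit fraction is (1 − (-0.922))/2 ≈ 0.961, so 96%.

96%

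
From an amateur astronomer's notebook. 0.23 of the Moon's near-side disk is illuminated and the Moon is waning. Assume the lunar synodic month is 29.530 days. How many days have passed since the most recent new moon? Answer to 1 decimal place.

Invert f = (1 − cos θ)/2 to get cos θ = 1 − 2(0.23) = 0.540, hence θ₀ = arccos 0.540 = 57.3°.
Waning ⇒ past full, so θ = 360° − 57.3° = 302.7°.
At 360°/29.530 d per day, 302.7° corresponds to 24.83 days.

24.8 days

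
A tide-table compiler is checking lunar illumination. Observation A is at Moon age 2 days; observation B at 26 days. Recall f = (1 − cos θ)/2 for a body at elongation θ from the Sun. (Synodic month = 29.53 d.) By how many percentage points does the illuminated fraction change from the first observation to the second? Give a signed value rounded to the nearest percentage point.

+9 pp

θ₁ = 360° × 2/29.53 = 24.4°, f₁ = (1 − cos θ₁)/2 = 0.045.
θ₂ = 360° × 26/29.53 = 317.0°, f₂ = (1 − cos θ₂)/2 = 0.135.
Change = f₂ − f₁ = +0.090 → +9 percentage points.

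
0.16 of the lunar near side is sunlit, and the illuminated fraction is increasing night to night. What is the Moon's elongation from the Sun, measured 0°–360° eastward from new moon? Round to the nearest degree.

47°

cos θ = 1 − 2f = 0.680, giving a principal value of 47.2°.
Before full moon the principal value applies: θ = 47.2°.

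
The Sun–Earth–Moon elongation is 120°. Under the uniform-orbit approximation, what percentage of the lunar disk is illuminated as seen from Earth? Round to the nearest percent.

Half-versine of 120°: (1 − (-0.500))/2 = 0.750, i.e. 75%.

75%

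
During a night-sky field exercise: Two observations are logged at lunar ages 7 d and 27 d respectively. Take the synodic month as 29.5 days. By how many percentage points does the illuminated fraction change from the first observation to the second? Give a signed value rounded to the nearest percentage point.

-39 pp

First observation: θ = 360°·7/29.5 = 85.4°, so f = 0.460.
Second observation: θ = 329.5°, f = 0.069.
Δf = 0.069 − 0.460 = -0.391, i.e. -39 pp.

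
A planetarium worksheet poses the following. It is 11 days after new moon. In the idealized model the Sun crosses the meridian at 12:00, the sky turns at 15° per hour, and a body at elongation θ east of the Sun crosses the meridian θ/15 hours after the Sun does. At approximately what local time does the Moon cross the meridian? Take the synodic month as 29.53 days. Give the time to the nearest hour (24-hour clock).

21:00

Elongation θ = 360° × 11/29.53 ≈ 134.1°.
The Moon trails the Sun by θ/15 = 134.1/15 ≈ 8.94 hours.
12:00 + 8.94 h ≈ 20:56 → 21:00 to the nearest hour.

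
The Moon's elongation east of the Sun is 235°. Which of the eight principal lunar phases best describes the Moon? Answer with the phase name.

waning gibbous

235° lies in the waning gibbous sector of the 8-phase cycle.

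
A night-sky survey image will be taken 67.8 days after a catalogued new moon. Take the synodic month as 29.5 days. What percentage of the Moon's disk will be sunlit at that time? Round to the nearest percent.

Reduce mod P: 67.8 − 2×29.5 = 8.80 d into the current lunation.
Phase angle: θ = 360°·(8.80 d)/(29.5 d) = 107.4°.
cos 107.4° = (-0.299), so f = (1 − (-0.299))/2 = 0.649, so 65%.

65%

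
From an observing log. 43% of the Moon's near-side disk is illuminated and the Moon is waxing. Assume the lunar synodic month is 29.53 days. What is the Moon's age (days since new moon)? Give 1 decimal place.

Invert f = (1 − cos θ)/2 to get cos θ = 1 − 2(0.43) = 0.140, hence θ₀ = arccos 0.140 = 82.0°.
Waxing ⇒ before full, so θ = 82.0°.
That fraction of the synodic month is 82.0/360 × 29.53 d ≈ 6.72 d.

6.7 days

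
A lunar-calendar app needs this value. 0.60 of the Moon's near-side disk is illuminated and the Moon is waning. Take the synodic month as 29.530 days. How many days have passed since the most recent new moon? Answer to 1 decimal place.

21.2 days

From f = (1 − cos θ)/2: cos θ = 1 − 2×0.60 = -0.200; arccos → 101.5°.
Since the Moon is past full (waning), take the reflex angle: θ = 360° − 101.5° = 258.5°.
At 360°/29.530 d per day, 258.5° corresponds to 21.20 days.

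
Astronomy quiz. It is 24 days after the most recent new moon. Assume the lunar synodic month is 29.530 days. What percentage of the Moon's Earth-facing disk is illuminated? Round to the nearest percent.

Elongation θ = 360° × 24/29.530 ≈ 292.6°.
With cos θ = 0.384, the lit fraction is (1 − 0.384)/2 ≈ 0.308, so 31%.

31%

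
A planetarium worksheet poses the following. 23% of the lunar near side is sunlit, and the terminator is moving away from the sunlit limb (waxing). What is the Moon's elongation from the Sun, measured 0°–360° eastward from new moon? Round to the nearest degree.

57°

Invert f = (1 − cos θ)/2 to get cos θ = 1 − 2(0.23) = 0.540, hence θ₀ = arccos 0.540 = 57.3°.
Waxing ⇒ before full, so θ = 57.3°.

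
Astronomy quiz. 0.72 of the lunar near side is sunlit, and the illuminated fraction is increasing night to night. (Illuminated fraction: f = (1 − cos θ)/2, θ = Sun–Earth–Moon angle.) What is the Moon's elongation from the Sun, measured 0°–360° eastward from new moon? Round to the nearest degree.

116°

Invert f = (1 − cos θ)/2 to get cos θ = 1 − 2(0.72) = -0.440, hence θ₀ = arccos -0.440 = 116.1°.
The Moon is waxing (0°–180°), so θ = 116.1° directly.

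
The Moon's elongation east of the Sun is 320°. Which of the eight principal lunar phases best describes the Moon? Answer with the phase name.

The waning crescent sector spans roughly 292°–338°; 320° falls inside it.

waning crescent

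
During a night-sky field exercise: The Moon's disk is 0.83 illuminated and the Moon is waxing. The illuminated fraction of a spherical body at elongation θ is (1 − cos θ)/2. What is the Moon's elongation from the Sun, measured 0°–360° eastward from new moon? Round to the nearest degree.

Invert f = (1 − cos θ)/2 to get cos θ = 1 − 2(0.83) = -0.660, hence θ₀ = arccos -0.660 = 131.3°.
Waxing ⇒ before full, so θ = 131.3°.

131°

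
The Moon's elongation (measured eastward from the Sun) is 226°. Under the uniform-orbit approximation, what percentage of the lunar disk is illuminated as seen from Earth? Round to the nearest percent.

cos 226° = (-0.695), so f = (1 − (-0.695))/2 = 0.847, i.e. 85%.

85%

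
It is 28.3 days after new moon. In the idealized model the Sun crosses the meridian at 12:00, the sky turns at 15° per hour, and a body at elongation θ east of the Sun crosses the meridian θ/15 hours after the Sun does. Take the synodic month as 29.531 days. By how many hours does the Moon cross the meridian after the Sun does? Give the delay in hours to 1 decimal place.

23.0 h

Elongation θ = 360° × 28.3/29.531 ≈ 345.0°.
At 15° of sky rotation per hour, 345.0° corresponds to a 23.00 h lag.
So the Moon crosses the meridian 23.00 h after the Sun.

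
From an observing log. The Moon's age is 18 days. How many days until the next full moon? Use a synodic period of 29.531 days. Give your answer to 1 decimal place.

26.3 days

Full moon is 0.5 of the way through the cycle: age 0.5 × 29.531 = 14.765 d.
Already past this cycle's full moon; the next is at 14.765 + 29.531 = 44.296 d, so 44.296 − 18 = 26.296 days.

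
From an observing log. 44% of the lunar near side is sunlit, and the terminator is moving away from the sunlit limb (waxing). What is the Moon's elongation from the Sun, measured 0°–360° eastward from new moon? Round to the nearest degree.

From f = (1 − cos θ)/2: cos θ = 1 − 2×0.44 = 0.120; arccos → 83.1°.
The Moon is waxing (0°–180°), so θ = 83.1° directly.

83°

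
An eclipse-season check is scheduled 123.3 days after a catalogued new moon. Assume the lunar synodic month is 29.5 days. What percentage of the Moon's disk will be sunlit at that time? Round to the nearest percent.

Reduce mod P: 123.3 − 4×29.5 = 5.30 d into the current lunation.
Phase angle: θ = 360°·(5.30 d)/(29.5 d) = 64.7°.
cos 64.7° = 0.428, so f = (1 − 0.428)/2 = 0.286, so 29%.

29%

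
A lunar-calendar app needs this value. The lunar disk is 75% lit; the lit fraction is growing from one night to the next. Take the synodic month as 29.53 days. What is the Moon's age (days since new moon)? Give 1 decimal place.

9.8 days

Invert f = (1 − cos θ)/2 to get cos θ = 1 − 2(0.75) = -0.500, hence θ₀ = arccos -0.500 = 120.0°.
Waxing ⇒ before full, so θ = 120.0°.
At 360°/29.53 d per day, 120.0° corresponds to 9.84 days.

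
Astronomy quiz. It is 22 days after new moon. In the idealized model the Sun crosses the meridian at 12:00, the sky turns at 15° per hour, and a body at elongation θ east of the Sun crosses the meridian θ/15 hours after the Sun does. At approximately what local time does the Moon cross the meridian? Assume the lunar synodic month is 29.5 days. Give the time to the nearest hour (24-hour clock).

Elongation θ = 360° × 22/29.5 ≈ 268.5°.
At 15° of sky rotation per hour, 268.5° corresponds to a 17.90 h lag.
12:00 + 17.90 h ≈ 05:54 → 06:00 to the nearest hour.

06:00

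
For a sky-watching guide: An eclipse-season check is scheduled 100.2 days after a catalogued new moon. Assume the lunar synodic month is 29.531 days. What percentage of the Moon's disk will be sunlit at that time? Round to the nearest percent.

100.2 d spans 3 complete synodic months (3 × 29.531 = 88.59 d) plus 11.61 d.
Phase angle: θ = 360°·(11.61 d)/(29.531 d) = 141.5°.
Illuminated fraction = (1 − cos 141.5°)/2 = (1 − (-0.783))/2 ≈ 0.891, so 89%.

89%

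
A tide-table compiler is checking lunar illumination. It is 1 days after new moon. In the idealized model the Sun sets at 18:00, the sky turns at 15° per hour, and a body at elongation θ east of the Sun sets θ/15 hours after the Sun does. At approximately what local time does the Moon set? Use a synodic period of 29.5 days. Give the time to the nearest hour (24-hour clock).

Elongation θ = 360° × 1/29.5 ≈ 12.2°.
At 15° of sky rotation per hour, 12.2° corresponds to a 0.81 h lag.
18:00 + 0.81 h ≈ 18:49 → 19:00 to the nearest hour.

19:00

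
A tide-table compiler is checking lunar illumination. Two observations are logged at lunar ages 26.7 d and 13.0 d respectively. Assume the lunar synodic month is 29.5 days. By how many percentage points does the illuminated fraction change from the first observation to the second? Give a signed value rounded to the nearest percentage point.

+88 pp

First observation: θ = 360°·26.7/29.5 = 325.8°, so f = 0.086.
Second observation: θ = 158.6°, f = 0.966.
Δf = 0.966 − 0.086 = +0.879, i.e. +88 pp.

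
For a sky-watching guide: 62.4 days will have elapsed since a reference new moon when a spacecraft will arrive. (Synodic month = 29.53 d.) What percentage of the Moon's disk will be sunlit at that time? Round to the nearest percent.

12%

Reduce mod P: 62.4 − 2×29.53 = 3.34 d into the current lunation.
Elongation θ = 360° × 3.34/29.53 ≈ 40.7°.
Illuminated fraction = (1 − cos 40.7°)/2 = (1 − 0.758)/2 ≈ 0.121, so 12%.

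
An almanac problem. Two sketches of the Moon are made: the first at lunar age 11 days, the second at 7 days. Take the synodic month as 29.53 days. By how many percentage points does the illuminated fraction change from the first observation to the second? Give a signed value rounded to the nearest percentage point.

First observation: θ = 360°·11/29.53 = 134.1°, so f = 0.848.
Second observation: θ = 85.3°, f = 0.459.
Δf = 0.459 − 0.848 = -0.389, i.e. -39 pp.

-39 pp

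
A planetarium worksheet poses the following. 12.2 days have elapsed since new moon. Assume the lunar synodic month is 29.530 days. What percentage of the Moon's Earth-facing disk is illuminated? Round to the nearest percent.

Phase angle: θ = 360°·(12.2 d)/(29.530 d) = 148.7°.
With cos θ = (-0.855), the lit fraction is (1 − (-0.855))/2 ≈ 0.927, so 93%.

93%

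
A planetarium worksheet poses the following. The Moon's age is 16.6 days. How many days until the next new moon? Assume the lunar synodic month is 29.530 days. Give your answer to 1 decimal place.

The next new moon completes the synodic month: 29.530 − 16.6 = 12.930 days.

12.9 days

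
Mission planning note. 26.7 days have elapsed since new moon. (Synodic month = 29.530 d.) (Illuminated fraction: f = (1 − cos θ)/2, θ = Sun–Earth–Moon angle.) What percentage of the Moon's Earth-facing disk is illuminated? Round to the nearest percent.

Elongation θ = 360° × 26.7/29.530 ≈ 325.5°.
cos 325.5° = 0.824, so f = (1 − 0.824)/2 = 0.088, so 9%.

9%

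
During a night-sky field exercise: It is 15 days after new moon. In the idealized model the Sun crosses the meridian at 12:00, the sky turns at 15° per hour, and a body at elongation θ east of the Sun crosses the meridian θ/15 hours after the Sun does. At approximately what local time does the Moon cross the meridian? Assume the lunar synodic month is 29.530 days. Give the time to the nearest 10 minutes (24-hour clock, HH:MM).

Elongation θ = 360° × 15/29.530 ≈ 182.9°.
At 15° of sky rotation per hour, 182.9° corresponds to a 12.19 h lag.
12:00 + 12.191 h ≈ 00:11 → 00:10 to the nearest ten minutes.

00:10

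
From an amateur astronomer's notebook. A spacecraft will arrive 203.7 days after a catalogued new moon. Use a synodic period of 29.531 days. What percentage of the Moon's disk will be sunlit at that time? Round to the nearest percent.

10%

203.7/29.531 = 6.898 lunations, so 6 complete cycles and 26.51 d into the next.
Phase angle: θ = 360°·(26.51 d)/(29.531 d) = 323.2°.
With cos θ = 0.801, the lit fraction is (1 − 0.801)/2 ≈ 0.100, so 10%.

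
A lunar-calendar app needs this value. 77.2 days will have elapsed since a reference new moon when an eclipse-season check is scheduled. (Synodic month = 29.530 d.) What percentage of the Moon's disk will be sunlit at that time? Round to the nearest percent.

77.2/29.530 = 2.614 lunations, so 2 complete cycles and 18.14 d into the next.
Elongation θ = 360° × 18.14/29.530 ≈ 221.1°.
cos 221.1° = (-0.753), so f = (1 − (-0.753))/2 = 0.877, so 88%.

88%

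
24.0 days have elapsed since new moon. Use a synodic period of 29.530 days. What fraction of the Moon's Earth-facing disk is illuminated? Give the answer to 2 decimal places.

The Moon has covered 24.0/29.530 of its cycle, so θ ≈ 360° × 24.0/29.530 = 292.6°.
Illuminated fraction = (1 − cos 292.6°)/2 = (1 − 0.384)/2 ≈ 0.308.

0.31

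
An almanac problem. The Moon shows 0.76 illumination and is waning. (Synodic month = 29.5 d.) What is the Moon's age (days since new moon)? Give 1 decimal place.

Invert f = (1 − cos θ)/2 to get cos θ = 1 − 2(0.76) = -0.520, hence θ₀ = arccos -0.520 = 121.3°.
A waning Moon lies in 180°–360°, so θ = 360° − 121.3° = 238.7°.
That fraction of the synodic month is 238.7/360 × 29.5 d ≈ 19.56 d.

19.6 days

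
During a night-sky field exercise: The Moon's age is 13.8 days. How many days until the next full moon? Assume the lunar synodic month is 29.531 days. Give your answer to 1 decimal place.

1.0 days

Full moon is 0.5 of the way through the cycle: age 0.5 × 29.531 = 14.765 d.
So 0.965 days remain (14.765 − 13.8).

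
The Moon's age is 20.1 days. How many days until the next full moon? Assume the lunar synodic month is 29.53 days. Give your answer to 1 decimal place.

Full moon is 0.5 of the way through the cycle: age 0.5 × 29.53 = 14.765 d.
This lunation's full moon (14.765 d) has passed, so add one period: 44.295 − 20.1 = 24.195 days.

24.2 days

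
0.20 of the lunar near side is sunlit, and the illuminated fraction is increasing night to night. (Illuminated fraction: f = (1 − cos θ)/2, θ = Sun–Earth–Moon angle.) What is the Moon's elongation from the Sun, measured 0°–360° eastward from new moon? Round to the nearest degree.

53°

cos θ = 1 − 2f = 0.600, giving a principal value of 53.1°.
The Moon is waxing (0°–180°), so θ = 53.1° directly.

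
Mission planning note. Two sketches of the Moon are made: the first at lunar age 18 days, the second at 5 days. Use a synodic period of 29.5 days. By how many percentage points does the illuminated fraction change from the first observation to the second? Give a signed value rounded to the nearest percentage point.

θ₁ = 360° × 18/29.5 = 219.7°, f₁ = (1 − cos θ₁)/2 = 0.885.
θ₂ = 360° × 5/29.5 = 61.0°, f₂ = (1 − cos θ₂)/2 = 0.258.
Change = f₂ − f₁ = -0.627 → -63 percentage points.

-63 pp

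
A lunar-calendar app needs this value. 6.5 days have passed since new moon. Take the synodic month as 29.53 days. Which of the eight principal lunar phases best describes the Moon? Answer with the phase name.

θ ≈ 360° × 6.5/29.53 = 79°, which falls in the first quarter sector.

first quarter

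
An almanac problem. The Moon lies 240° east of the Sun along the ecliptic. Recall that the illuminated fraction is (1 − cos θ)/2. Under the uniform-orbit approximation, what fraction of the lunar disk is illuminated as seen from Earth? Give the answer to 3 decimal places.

f = (1 − cos 240°)/2 = (1 − (-0.500))/2 ≈ 0.750.

0.750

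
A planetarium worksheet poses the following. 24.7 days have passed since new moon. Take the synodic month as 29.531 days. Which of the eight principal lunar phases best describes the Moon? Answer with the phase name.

θ ≈ 360° × 24.7/29.531 = 301°, which falls in the waning crescent sector.

waning crescent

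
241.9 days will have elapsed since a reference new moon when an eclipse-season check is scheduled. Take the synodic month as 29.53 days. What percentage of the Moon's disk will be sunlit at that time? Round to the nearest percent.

32%

Reduce mod P: 241.9 − 8×29.53 = 5.66 d into the current lunation.
Elongation θ = 360° × 5.66/29.53 ≈ 69.0°.
Illuminated fraction = (1 − cos 69.0°)/2 = (1 − 0.358)/2 ≈ 0.321, so 32%.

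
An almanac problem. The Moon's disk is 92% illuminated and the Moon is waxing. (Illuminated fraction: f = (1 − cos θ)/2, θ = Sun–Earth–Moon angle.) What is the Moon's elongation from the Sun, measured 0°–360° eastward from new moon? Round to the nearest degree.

cos θ = 1 − 2f = -0.840, giving a principal value of 147.1°.
Before full moon the principal value applies: θ = 147.1°.

147°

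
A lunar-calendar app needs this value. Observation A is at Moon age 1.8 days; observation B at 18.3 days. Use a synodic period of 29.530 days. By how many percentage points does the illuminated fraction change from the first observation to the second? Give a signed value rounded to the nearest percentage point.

θ₁ = 360° × 1.8/29.530 = 21.9°, f₁ = (1 − cos θ₁)/2 = 0.036.
θ₂ = 360° × 18.3/29.530 = 223.1°, f₂ = (1 − cos θ₂)/2 = 0.865.
Change = f₂ − f₁ = +0.829 → +83 percentage points.

+83 pp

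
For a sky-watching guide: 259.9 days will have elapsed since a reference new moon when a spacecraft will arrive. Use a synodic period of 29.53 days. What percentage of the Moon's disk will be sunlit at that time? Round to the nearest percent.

259.9 d spans 8 complete synodic months (8 × 29.53 = 236.24 d) plus 23.66 d.
Elongation θ = 360° × 23.66/29.53 ≈ 288.4°.
cos 288.4° = 0.316, so f = (1 − 0.316)/2 = 0.342, so 34%.

34%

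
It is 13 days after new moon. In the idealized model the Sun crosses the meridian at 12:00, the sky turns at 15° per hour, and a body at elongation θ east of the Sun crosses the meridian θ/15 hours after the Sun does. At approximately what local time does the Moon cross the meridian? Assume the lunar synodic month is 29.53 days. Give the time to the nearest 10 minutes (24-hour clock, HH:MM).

Phase angle: θ = 360°·(13 d)/(29.53 d) = 158.5°.
At 15° of sky rotation per hour, 158.5° corresponds to a 10.57 h lag.
12:00 + 10.566 h ≈ 22:34 → 22:30 to the nearest ten minutes.

22:30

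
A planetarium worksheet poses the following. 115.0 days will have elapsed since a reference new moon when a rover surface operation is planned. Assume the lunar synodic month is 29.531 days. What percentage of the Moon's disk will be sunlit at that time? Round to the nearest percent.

115.0 d spans 3 complete synodic months (3 × 29.531 = 88.59 d) plus 26.41 d.
Phase angle: θ = 360°·(26.41 d)/(29.531 d) = 321.9°.
With cos θ = 0.787, the lit fraction is (1 − 0.787)/2 ≈ 0.106, so 11%.

11%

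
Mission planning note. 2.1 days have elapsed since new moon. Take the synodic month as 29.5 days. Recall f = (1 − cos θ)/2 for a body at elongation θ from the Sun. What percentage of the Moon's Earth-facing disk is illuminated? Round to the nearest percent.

Phase angle: θ = 360°·(2.1 d)/(29.5 d) = 25.6°.
Illuminated fraction = (1 − cos 25.6°)/2 = (1 − 0.902)/2 ≈ 0.049, so 5%.

5%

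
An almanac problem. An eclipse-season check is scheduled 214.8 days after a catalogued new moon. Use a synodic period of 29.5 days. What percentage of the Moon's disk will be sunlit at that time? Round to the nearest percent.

Reduce mod P: 214.8 − 7×29.5 = 8.30 d into the current lunation.
The Moon has covered 8.30/29.5 of its cycle, so θ ≈ 360° × 8.30/29.5 = 101.3°.
Illuminated fraction = (1 − cos 101.3°)/2 = (1 − (-0.196))/2 ≈ 0.598, so 60%.

60%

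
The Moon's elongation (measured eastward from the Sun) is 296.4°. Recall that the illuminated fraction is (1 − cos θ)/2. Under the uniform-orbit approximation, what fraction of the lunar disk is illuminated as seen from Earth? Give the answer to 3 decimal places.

0.278

Half-versine of 296.4°: (1 − 0.445)/2 = 0.278.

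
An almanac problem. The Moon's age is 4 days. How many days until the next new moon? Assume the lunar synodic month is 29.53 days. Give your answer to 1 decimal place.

One full lunation from the last new moon is 29.53 d; remaining = 29.53 − 4 = 25.530 d.

25.5 days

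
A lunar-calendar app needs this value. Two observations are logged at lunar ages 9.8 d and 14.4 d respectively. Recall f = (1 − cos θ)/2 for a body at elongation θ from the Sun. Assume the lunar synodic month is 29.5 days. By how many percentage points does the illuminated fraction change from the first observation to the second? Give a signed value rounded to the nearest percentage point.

First observation: θ = 360°·9.8/29.5 = 119.6°, so f = 0.747.
Second observation: θ = 175.7°, f = 0.999.
Δf = 0.999 − 0.747 = +0.252, i.e. +25 pp.

+25 percentage points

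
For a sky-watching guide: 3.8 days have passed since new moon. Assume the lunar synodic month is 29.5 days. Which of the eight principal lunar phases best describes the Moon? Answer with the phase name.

waxing crescent

θ ≈ 360° × 3.8/29.5 = 46°, which falls in the waxing crescent sector.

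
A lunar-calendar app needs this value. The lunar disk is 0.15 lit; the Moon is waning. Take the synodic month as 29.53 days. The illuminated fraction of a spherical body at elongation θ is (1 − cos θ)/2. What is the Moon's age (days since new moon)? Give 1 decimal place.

25.8 days

From f = (1 − cos θ)/2: cos θ = 1 − 2×0.15 = 0.700; arccos → 45.6°.
A waning Moon lies in 180°–360°, so θ = 360° − 45.6° = 314.4°.
At 360°/29.53 d per day, 314.4° corresponds to 25.79 days.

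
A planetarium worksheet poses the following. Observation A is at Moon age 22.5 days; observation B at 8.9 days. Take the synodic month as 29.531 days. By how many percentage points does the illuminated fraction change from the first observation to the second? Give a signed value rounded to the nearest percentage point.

+20 percentage points

First observation: θ = 360°·22.5/29.531 = 274.3°, so f = 0.463.
Second observation: θ = 108.5°, f = 0.659.
Δf = 0.659 − 0.463 = +0.196, i.e. +20 pp.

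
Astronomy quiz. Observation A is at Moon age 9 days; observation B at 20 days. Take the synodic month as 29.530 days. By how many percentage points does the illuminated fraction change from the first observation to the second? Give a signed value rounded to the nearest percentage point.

+5 percentage points

θ₁ = 360° × 9/29.530 = 109.7°, f₁ = (1 − cos θ₁)/2 = 0.669.
θ₂ = 360° × 20/29.530 = 243.8°, f₂ = (1 − cos θ₂)/2 = 0.721.
Change = f₂ − f₁ = +0.052 → +5 percentage points.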